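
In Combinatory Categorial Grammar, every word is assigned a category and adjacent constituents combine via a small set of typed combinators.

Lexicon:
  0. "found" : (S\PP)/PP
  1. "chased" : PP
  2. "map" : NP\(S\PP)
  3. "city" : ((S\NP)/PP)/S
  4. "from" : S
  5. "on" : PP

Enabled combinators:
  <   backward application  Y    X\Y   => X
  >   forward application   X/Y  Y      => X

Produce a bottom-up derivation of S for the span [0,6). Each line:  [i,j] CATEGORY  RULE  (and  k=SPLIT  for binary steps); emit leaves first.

[0,6] S   <
  [0,3] NP   <
    [0,2] S\PP   >
      [0,1] "found" : (S\PP)/PP
      [1,2] "chased" : PP
    [2,3] "map" : NP\(S\PP)
  [3,6] S\NP   >
    [3,5] (S\NP)/PP   >
      [3,4] "city" : ((S\NP)/PP)/S
      [4,5] "from" : S
    [5,6] "on" : PP

[0,1] (S\PP)/PP  lex  "found"
[1,2] PP  lex  "chased"
[0,2] S\PP  >  k=1
[2,3] NP\(S\PP)  lex  "map"
[0,3] NP  <  k=2
[3,4] ((S\NP)/PP)/S  lex  "city"
[4,5] S  lex  "from"
[3,5] (S\NP)/PP  >  k=4
[5,6] PP  lex  "on"
[3,6] S\NP  >  k=5
[0,6] S  <  k=3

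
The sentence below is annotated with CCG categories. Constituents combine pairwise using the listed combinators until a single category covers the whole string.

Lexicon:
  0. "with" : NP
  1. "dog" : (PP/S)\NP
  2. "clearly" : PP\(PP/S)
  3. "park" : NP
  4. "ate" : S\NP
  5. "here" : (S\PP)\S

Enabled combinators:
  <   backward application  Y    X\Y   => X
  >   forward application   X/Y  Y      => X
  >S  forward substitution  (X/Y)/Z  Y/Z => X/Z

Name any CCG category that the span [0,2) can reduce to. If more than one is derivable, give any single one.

PP/S

[0,6] S   <
  [0,3] PP   <
    [0,2] PP/S   <
      [0,1] "with" : NP
      [1,2] "dog" : (PP/S)\NP
    [2,3] "clearly" : PP\(PP/S)
  [3,6] S\PP   <
    [3,5] S   <
      [3,4] "park" : NP
      [4,5] "ate" : S\NP
    [5,6] "here" : (S\PP)\S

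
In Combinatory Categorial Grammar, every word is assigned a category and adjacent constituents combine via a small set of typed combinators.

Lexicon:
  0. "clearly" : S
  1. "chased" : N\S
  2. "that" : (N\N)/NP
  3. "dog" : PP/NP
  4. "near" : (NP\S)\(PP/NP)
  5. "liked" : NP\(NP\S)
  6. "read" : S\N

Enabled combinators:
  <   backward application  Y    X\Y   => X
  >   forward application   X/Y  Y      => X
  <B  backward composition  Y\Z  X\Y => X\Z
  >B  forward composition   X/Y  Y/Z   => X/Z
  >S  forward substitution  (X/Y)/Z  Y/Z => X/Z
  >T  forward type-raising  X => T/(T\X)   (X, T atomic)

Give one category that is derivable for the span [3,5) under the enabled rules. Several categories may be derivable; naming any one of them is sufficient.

[0,7] S   <
  [0,2] N   >
    [0,1] N/(N\S)   >T
      [0,1] "clearly" : S
    [1,2] "chased" : N\S
  [2,7] S\N   <B
    [2,6] N\N   >
      [2,3] "that" : (N\N)/NP
      [3,6] NP   <
        [3,5] NP\S   <
          [3,4] "dog" : PP/NP
          [4,5] "near" : (NP\S)\(PP/NP)
        [5,6] "liked" : NP\(NP\S)
    [6,7] "read" : S\N

NP\S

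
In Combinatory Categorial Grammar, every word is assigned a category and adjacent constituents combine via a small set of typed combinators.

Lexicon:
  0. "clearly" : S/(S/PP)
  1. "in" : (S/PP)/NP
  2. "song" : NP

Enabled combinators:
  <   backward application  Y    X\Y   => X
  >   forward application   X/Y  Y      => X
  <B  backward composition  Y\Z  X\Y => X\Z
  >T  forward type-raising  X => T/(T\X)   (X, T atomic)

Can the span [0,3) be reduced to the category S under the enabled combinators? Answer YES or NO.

YES

[0,3] S   >
  [0,1] "clearly" : S/(S/PP)
  [1,3] S/PP   >
    [1,2] "in" : (S/PP)/NP
    [2,3] "song" : NP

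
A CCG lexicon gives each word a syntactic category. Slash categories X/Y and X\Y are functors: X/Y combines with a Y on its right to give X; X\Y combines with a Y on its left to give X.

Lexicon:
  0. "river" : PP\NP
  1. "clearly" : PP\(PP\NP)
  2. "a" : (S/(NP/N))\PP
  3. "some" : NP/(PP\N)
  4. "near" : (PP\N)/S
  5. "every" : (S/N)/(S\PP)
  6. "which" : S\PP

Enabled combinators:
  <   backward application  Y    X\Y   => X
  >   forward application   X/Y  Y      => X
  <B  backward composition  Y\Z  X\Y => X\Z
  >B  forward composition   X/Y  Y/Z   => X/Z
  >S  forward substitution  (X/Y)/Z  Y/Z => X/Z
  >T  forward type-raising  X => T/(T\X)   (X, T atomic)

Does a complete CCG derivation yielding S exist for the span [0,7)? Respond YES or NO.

[0,7] S   >
  [0,3] S/(NP/N)   <
    [0,2] PP   <
      [0,1] "river" : PP\NP
      [1,2] "clearly" : PP\(PP\NP)
    [2,3] "a" : (S/(NP/N))\PP
  [3,7] NP/N   >B
    [3,5] NP/S   >B
      [3,4] "some" : NP/(PP\N)
      [4,5] "near" : (PP\N)/S
    [5,7] S/N   >
      [5,6] "every" : (S/N)/(S\PP)
      [6,7] "which" : S\PP

YES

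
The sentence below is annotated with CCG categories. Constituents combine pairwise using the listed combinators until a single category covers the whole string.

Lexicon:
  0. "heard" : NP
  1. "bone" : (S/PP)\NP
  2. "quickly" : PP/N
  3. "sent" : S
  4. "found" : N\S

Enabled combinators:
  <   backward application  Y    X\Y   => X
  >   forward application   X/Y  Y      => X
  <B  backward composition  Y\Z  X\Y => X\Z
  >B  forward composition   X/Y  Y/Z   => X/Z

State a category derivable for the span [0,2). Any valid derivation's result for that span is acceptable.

S/PP

[0,5] S   >
  [0,2] S/PP   <
    [0,1] "heard" : NP
    [1,2] "bone" : (S/PP)\NP
  [2,5] PP   >
    [2,3] "quickly" : PP/N
    [3,5] N   <
      [3,4] "sent" : S
      [4,5] "found" : N\S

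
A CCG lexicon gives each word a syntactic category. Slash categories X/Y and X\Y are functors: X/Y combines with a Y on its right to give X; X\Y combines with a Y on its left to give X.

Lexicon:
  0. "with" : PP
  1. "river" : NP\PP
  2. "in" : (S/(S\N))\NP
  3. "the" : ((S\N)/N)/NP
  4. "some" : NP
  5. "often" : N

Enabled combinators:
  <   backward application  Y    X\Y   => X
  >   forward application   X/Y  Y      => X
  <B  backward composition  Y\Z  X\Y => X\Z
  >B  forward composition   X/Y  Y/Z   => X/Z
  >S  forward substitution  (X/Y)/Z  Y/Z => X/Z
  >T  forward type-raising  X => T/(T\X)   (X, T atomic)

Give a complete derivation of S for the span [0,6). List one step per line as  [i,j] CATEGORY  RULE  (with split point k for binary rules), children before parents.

[0,6] S   >
  [0,3] S/(S\N)   <
    [0,2] NP   <
      [0,1] "with" : PP
      [1,2] "river" : NP\PP
    [2,3] "in" : (S/(S\N))\NP
  [3,6] S\N   >
    [3,5] (S\N)/N   >
      [3,4] "the" : ((S\N)/N)/NP
      [4,5] "some" : NP
    [5,6] "often" : N

[0,1] PP  lex  "with"
[1,2] NP\PP  lex  "river"
[0,2] NP  <  k=1
[2,3] (S/(S\N))\NP  lex  "in"
[0,3] S/(S\N)  <  k=2
[3,4] ((S\N)/N)/NP  lex  "the"
[4,5] NP  lex  "some"
[3,5] (S\N)/N  >  k=4
[5,6] N  lex  "often"
[3,6] S\N  >  k=5
[0,6] S  >  k=3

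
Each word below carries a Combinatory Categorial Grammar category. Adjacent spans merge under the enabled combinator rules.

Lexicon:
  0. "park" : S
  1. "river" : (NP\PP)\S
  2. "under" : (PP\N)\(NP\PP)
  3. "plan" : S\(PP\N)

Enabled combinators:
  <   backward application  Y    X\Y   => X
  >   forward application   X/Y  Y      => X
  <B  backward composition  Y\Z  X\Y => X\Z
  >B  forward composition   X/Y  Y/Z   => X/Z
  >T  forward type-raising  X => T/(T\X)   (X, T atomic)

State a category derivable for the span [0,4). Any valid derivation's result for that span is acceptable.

[0,4] S   <
  [0,3] PP\N   <
    [0,2] NP\PP   <
      [0,1] "park" : S
      [1,2] "river" : (NP\PP)\S
    [2,3] "under" : (PP\N)\(NP\PP)
  [3,4] "plan" : S\(PP\N)

S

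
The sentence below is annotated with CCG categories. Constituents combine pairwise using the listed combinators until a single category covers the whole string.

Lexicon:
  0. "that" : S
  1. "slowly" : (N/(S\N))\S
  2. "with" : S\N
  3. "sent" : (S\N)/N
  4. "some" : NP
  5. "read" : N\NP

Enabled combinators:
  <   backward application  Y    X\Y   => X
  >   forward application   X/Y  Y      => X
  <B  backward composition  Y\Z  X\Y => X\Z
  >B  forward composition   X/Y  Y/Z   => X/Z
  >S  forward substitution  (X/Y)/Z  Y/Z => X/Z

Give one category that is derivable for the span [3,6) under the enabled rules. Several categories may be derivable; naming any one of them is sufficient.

[0,6] S   <
  [0,3] N   >
    [0,2] N/(S\N)   <
      [0,1] "that" : S
      [1,2] "slowly" : (N/(S\N))\S
    [2,3] "with" : S\N
  [3,6] S\N   >
    [3,4] "sent" : (S\N)/N
    [4,6] N   <
      [4,5] "some" : NP
      [5,6] "read" : N\NP

S\N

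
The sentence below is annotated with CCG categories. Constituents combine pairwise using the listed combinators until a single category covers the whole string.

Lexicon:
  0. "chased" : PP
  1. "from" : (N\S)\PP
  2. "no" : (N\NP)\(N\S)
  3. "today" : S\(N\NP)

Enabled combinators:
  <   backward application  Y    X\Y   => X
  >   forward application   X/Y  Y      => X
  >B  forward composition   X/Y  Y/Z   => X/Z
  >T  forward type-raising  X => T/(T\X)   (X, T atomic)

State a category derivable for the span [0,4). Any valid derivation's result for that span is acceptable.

S

[0,4] S   <
  [0,3] N\NP   <
    [0,2] N\S   <
      [0,1] "chased" : PP
      [1,2] "from" : (N\S)\PP
    [2,3] "no" : (N\NP)\(N\S)
  [3,4] "today" : S\(N\NP)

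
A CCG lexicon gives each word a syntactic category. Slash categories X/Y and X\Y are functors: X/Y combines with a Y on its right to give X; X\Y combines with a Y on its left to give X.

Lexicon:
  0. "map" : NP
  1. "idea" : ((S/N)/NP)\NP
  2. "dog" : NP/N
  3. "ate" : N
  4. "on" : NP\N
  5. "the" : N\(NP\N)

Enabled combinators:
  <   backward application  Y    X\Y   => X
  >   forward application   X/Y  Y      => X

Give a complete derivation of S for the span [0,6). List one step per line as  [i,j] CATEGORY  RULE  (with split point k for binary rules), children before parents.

[0,6] S   >
  [0,4] S/N   >
    [0,2] (S/N)/NP   <
      [0,1] "map" : NP
      [1,2] "idea" : ((S/N)/NP)\NP
    [2,4] NP   >
      [2,3] "dog" : NP/N
      [3,4] "ate" : N
  [4,6] N   <
    [4,5] "on" : NP\N
    [5,6] "the" : N\(NP\N)

[0,1] NP  lex  "map"
[1,2] ((S/N)/NP)\NP  lex  "idea"
[0,2] (S/N)/NP  <  k=1
[2,3] NP/N  lex  "dog"
[3,4] N  lex  "ate"
[2,4] NP  >  k=3
[0,4] S/N  >  k=2
[4,5] NP\N  lex  "on"
[5,6] N\(NP\N)  lex  "the"
[4,6] N  <  k=5
[0,6] S  >  k=4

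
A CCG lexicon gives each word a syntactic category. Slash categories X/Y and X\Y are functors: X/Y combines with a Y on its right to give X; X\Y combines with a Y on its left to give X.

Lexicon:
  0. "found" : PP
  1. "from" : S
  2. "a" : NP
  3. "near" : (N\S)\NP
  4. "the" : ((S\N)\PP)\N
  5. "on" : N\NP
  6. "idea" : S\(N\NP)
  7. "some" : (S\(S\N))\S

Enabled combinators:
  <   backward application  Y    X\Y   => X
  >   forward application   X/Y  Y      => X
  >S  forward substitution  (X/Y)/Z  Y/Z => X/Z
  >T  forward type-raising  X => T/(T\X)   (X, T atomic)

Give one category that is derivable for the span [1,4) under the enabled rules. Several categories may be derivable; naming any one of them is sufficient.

[0,8] S   <
  [0,5] S\N   <
    [0,1] "found" : PP
    [1,5] (S\N)\PP   <
      [1,4] N   >
        [1,2] N/(N\S)   >T
          [1,2] "from" : S
        [2,4] N\S   <
          [2,3] "a" : NP
          [3,4] "near" : (N\S)\NP
      [4,5] "the" : ((S\N)\PP)\N
  [5,8] S\(S\N)   <
    [5,7] S   <
      [5,6] "on" : N\NP
      [6,7] "idea" : S\(N\NP)
    [7,8] "some" : (S\(S\N))\S

N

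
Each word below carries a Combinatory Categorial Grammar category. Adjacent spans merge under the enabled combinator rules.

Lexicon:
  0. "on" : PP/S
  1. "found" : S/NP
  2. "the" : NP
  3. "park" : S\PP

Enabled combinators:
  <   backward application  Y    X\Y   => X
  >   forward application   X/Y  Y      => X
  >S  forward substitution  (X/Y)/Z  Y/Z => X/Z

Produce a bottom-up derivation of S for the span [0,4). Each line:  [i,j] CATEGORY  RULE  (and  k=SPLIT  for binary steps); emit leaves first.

[0,1] PP/S  lex  "on"
[1,2] S/NP  lex  "found"
[2,3] NP  lex  "the"
[1,3] S  >  k=2
[0,3] PP  >  k=1
[3,4] S\PP  lex  "park"
[0,4] S  <  k=3

[0,4] S   <
  [0,3] PP   >
    [0,1] "on" : PP/S
    [1,3] S   >
      [1,2] "found" : S/NP
      [2,3] "the" : NP
  [3,4] "park" : S\PP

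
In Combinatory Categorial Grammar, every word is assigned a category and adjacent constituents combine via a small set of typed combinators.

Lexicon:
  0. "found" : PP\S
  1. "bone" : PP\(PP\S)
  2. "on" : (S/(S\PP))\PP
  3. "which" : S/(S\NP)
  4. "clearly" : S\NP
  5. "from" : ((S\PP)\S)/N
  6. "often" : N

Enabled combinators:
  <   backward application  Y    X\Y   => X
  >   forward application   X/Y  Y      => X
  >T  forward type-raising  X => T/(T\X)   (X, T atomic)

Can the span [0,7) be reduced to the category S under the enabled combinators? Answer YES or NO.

[0,7] S   >
  [0,3] S/(S\PP)   <
    [0,2] PP   <
      [0,1] "found" : PP\S
      [1,2] "bone" : PP\(PP\S)
    [2,3] "on" : (S/(S\PP))\PP
  [3,7] S\PP   <
    [3,5] S   >
      [3,4] "which" : S/(S\NP)
      [4,5] "clearly" : S\NP
    [5,7] (S\PP)\S   >
      [5,6] "from" : ((S\PP)\S)/N
      [6,7] "often" : N

YES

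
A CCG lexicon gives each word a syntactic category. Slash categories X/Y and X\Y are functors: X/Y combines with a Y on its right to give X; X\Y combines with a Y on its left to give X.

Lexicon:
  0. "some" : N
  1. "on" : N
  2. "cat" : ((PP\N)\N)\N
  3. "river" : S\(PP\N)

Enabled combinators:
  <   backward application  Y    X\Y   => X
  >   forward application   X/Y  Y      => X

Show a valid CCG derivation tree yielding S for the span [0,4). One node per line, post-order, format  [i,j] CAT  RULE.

[0,4] S   <
  [0,3] PP\N   <
    [0,1] "some" : N
    [1,3] (PP\N)\N   <
      [1,2] "on" : N
      [2,3] "cat" : ((PP\N)\N)\N
  [3,4] "river" : S\(PP\N)

[0,1] N  lex  "some"
[1,2] N  lex  "on"
[2,3] ((PP\N)\N)\N  lex  "cat"
[1,3] (PP\N)\N  <  k=2
[0,3] PP\N  <  k=1
[3,4] S\(PP\N)  lex  "river"
[0,4] S  <  k=3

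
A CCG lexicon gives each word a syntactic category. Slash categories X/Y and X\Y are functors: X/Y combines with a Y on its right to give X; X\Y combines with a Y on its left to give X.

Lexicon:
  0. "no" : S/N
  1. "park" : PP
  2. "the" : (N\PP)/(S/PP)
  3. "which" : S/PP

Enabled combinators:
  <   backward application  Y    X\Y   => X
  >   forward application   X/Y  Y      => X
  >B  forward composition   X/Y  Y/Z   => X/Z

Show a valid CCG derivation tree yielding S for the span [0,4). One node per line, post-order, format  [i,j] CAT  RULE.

[0,4] S   >
  [0,1] "no" : S/N
  [1,4] N   <
    [1,2] "park" : PP
    [2,4] N\PP   >
      [2,3] "the" : (N\PP)/(S/PP)
      [3,4] "which" : S/PP

[0,1] S/N  lex  "no"
[1,2] PP  lex  "park"
[2,3] (N\PP)/(S/PP)  lex  "the"
[3,4] S/PP  lex  "which"
[2,4] N\PP  >  k=3
[1,4] N  <  k=2
[0,4] S  >  k=1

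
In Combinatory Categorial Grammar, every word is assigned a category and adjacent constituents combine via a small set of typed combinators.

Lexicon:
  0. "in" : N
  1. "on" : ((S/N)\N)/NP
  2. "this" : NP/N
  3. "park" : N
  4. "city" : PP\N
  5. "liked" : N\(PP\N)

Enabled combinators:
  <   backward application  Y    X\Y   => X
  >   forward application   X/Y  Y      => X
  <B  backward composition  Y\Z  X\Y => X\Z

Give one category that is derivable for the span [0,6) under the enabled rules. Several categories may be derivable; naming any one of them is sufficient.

S

[0,6] S   >
  [0,4] S/N   <
    [0,1] "in" : N
    [1,4] (S/N)\N   >
      [1,2] "on" : ((S/N)\N)/NP
      [2,4] NP   >
        [2,3] "this" : NP/N
        [3,4] "park" : N
  [4,6] N   <
    [4,5] "city" : PP\N
    [5,6] "liked" : N\(PP\N)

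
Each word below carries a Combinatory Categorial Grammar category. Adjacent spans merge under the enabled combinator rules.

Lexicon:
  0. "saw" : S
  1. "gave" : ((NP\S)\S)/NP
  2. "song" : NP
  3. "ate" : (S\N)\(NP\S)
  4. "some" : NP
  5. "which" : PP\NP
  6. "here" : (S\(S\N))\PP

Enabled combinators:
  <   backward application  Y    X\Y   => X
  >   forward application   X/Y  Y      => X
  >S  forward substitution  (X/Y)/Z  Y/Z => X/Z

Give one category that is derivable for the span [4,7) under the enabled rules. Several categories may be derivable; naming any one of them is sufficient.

S\(S\N)

[0,7] S   <
  [0,4] S\N   <
    [0,3] NP\S   <
      [0,1] "saw" : S
      [1,3] (NP\S)\S   >
        [1,2] "gave" : ((NP\S)\S)/NP
        [2,3] "song" : NP
    [3,4] "ate" : (S\N)\(NP\S)
  [4,7] S\(S\N)   <
    [4,6] PP   <
      [4,5] "some" : NP
      [5,6] "which" : PP\NP
    [6,7] "here" : (S\(S\N))\PP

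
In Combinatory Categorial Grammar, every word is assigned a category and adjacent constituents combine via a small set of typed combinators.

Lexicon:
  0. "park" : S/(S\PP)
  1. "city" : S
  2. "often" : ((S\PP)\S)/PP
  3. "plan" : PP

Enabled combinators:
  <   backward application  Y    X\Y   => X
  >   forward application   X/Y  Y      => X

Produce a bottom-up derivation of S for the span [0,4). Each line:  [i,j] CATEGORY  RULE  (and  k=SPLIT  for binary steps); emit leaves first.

[0,4] S   >
  [0,1] "park" : S/(S\PP)
  [1,4] S\PP   <
    [1,2] "city" : S
    [2,4] (S\PP)\S   >
      [2,3] "often" : ((S\PP)\S)/PP
      [3,4] "plan" : PP

[0,1] S/(S\PP)  lex  "park"
[1,2] S  lex  "city"
[2,3] ((S\PP)\S)/PP  lex  "often"
[3,4] PP  lex  "plan"
[2,4] (S\PP)\S  >  k=3
[1,4] S\PP  <  k=2
[0,4] S  >  k=1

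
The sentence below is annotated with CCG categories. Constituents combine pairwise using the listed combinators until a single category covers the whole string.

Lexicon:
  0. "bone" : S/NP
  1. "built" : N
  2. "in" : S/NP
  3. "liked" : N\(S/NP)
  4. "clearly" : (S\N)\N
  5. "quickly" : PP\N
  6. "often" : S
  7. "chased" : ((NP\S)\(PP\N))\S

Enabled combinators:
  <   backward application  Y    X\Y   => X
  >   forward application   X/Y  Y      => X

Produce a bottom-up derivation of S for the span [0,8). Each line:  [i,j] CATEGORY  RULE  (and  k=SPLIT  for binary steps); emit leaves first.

[0,1] S/NP  lex  "bone"
[1,2] N  lex  "built"
[2,3] S/NP  lex  "in"
[3,4] N\(S/NP)  lex  "liked"
[2,4] N  <  k=3
[4,5] (S\N)\N  lex  "clearly"
[2,5] S\N  <  k=4
[1,5] S  <  k=2
[5,6] PP\N  lex  "quickly"
[6,7] S  lex  "often"
[7,8] ((NP\S)\(PP\N))\S  lex  "chased"
[6,8] (NP\S)\(PP\N)  <  k=7
[5,8] NP\S  <  k=6
[1,8] NP  <  k=5
[0,8] S  >  k=1

[0,8] S   >
  [0,1] "bone" : S/NP
  [1,8] NP   <
    [1,5] S   <
      [1,2] "built" : N
      [2,5] S\N   <
        [2,4] N   <
          [2,3] "in" : S/NP
          [3,4] "liked" : N\(S/NP)
        [4,5] "clearly" : (S\N)\N
    [5,8] NP\S   <
      [5,6] "quickly" : PP\N
      [6,8] (NP\S)\(PP\N)   <
        [6,7] "often" : S
        [7,8] "chased" : ((NP\S)\(PP\N))\S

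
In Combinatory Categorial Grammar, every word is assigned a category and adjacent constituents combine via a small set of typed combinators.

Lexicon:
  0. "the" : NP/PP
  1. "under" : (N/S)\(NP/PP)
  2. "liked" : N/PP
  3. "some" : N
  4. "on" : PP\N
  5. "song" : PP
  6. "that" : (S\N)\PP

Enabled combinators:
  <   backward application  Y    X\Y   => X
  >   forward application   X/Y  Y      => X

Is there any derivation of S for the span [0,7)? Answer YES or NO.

NO

NP/PP (N/S)\(NP/PP) N/PP N PP\N PP (S\N)\PP
CKY chart[0,7] = {N}; S ∉ chart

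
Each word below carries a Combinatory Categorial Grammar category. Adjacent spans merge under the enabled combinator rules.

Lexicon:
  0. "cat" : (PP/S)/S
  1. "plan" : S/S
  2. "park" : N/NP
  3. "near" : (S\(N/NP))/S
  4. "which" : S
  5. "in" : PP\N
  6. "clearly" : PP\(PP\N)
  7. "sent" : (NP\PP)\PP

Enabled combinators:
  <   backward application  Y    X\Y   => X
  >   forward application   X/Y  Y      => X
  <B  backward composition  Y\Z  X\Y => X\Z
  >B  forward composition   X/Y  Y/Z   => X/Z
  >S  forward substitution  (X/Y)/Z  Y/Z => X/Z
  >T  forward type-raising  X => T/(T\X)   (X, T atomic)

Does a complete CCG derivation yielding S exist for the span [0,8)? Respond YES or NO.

(PP/S)/S S/S N/NP (S\(N/NP))/S S PP\N PP\(PP\N) (NP\PP)\PP
CKY chart[0,8] = {N/(N\NP), NP, NP/(NP\NP), PP/(PP\NP), S/(S\NP)}; S ∉ chart

NO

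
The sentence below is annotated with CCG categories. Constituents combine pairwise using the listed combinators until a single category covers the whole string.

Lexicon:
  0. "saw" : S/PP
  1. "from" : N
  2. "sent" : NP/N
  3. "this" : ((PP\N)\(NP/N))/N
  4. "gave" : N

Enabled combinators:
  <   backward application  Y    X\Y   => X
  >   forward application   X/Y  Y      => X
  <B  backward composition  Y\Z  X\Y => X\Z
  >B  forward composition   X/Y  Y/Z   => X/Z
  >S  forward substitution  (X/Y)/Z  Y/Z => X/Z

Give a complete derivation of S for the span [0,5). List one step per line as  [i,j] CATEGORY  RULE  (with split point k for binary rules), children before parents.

[0,1] S/PP  lex  "saw"
[1,2] N  lex  "from"
[2,3] NP/N  lex  "sent"
[3,4] ((PP\N)\(NP/N))/N  lex  "this"
[4,5] N  lex  "gave"
[3,5] (PP\N)\(NP/N)  >  k=4
[2,5] PP\N  <  k=3
[1,5] PP  <  k=2
[0,5] S  >  k=1

[0,5] S   >
  [0,1] "saw" : S/PP
  [1,5] PP   <
    [1,2] "from" : N
    [2,5] PP\N   <
      [2,3] "sent" : NP/N
      [3,5] (PP\N)\(NP/N)   >
        [3,4] "this" : ((PP\N)\(NP/N))/N
        [4,5] "gave" : N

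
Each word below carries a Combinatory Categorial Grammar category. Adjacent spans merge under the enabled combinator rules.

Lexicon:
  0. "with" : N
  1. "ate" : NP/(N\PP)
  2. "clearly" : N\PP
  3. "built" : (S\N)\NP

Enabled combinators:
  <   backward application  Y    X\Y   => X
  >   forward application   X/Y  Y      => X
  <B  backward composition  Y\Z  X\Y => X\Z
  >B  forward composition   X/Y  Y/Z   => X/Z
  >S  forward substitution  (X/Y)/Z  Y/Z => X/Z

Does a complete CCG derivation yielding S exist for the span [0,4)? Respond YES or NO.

YES

[0,4] S   <
  [0,1] "with" : N
  [1,4] S\N   <
    [1,3] NP   >
      [1,2] "ate" : NP/(N\PP)
      [2,3] "clearly" : N\PP
    [3,4] "built" : (S\N)\NP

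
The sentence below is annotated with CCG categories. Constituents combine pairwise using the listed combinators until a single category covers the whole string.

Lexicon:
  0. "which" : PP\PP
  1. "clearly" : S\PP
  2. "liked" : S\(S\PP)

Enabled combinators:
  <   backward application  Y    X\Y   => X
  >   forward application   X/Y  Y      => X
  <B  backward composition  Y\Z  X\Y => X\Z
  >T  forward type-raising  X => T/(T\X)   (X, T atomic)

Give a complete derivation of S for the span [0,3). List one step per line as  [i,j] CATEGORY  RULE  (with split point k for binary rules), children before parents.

[0,3] S   <
  [0,2] S\PP   <B
    [0,1] "which" : PP\PP
    [1,2] "clearly" : S\PP
  [2,3] "liked" : S\(S\PP)

[0,1] PP\PP  lex  "which"
[1,2] S\PP  lex  "clearly"
[0,2] S\PP  <B  k=1
[2,3] S\(S\PP)  lex  "liked"
[0,3] S  <  k=2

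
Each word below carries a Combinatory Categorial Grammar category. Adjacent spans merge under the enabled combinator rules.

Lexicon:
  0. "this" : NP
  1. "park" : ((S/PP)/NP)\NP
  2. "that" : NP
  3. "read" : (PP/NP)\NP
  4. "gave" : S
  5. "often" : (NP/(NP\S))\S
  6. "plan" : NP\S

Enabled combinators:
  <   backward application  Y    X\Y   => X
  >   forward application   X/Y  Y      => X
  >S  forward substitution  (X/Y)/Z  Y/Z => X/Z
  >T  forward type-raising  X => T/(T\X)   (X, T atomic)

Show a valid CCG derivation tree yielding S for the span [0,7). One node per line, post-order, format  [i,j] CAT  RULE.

[0,7] S   >
  [0,4] S/NP   >S
    [0,2] (S/PP)/NP   <
      [0,1] "this" : NP
      [1,2] "park" : ((S/PP)/NP)\NP
    [2,4] PP/NP   <
      [2,3] "that" : NP
      [3,4] "read" : (PP/NP)\NP
  [4,7] NP   >
    [4,6] NP/(NP\S)   <
      [4,5] "gave" : S
      [5,6] "often" : (NP/(NP\S))\S
    [6,7] "plan" : NP\S

[0,1] NP  lex  "this"
[1,2] ((S/PP)/NP)\NP  lex  "park"
[0,2] (S/PP)/NP  <  k=1
[2,3] NP  lex  "that"
[3,4] (PP/NP)\NP  lex  "read"
[2,4] PP/NP  <  k=3
[0,4] S/NP  >S  k=2
[4,5] S  lex  "gave"
[5,6] (NP/(NP\S))\S  lex  "often"
[4,6] NP/(NP\S)  <  k=5
[6,7] NP\S  lex  "plan"
[4,7] NP  >  k=6
[0,7] S  >  k=4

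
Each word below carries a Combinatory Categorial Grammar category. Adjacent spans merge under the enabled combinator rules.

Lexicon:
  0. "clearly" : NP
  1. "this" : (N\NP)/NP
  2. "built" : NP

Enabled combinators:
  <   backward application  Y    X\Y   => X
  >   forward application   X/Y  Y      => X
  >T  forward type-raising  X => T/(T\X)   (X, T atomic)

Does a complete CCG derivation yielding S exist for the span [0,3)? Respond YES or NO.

NO

NP (N\NP)/NP NP
CKY chart[0,3] = {N, N/(N\N), NP/(NP\N), PP/(PP\N), S/(S\N)}; S ∉ chart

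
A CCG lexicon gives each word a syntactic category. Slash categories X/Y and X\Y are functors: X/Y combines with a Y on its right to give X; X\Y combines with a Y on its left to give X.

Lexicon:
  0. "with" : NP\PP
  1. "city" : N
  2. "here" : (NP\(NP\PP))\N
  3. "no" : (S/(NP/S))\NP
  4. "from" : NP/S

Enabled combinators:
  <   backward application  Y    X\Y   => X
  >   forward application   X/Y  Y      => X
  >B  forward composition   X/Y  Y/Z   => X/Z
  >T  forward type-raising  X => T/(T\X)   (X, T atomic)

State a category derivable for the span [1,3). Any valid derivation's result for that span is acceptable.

NP\(NP\PP)

[0,5] S   >
  [0,4] S/(NP/S)   <
    [0,3] NP   <
      [0,1] "with" : NP\PP
      [1,3] NP\(NP\PP)   <
        [1,2] "city" : N
        [2,3] "here" : (NP\(NP\PP))\N
    [3,4] "no" : (S/(NP/S))\NP
  [4,5] "from" : NP/S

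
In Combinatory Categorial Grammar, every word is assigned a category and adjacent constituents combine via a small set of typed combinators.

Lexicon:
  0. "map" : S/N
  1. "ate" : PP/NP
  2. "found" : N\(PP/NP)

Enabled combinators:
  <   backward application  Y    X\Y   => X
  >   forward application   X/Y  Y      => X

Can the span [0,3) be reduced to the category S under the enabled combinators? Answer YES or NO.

YES

[0,3] S   >
  [0,1] "map" : S/N
  [1,3] N   <
    [1,2] "ate" : PP/NP
    [2,3] "found" : N\(PP/NP)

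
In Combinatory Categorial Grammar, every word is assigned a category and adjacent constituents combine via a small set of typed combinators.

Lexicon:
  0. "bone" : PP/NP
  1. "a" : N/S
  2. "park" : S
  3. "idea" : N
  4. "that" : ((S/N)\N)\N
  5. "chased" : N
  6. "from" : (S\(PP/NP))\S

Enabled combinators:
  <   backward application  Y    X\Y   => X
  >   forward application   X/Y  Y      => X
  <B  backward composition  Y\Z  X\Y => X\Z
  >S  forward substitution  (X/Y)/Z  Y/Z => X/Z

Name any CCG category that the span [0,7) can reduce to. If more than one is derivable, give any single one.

S

[0,7] S   <
  [0,1] "bone" : PP/NP
  [1,7] S\(PP/NP)   <
    [1,6] S   >
      [1,5] S/N   <
        [1,3] N   >
          [1,2] "a" : N/S
          [2,3] "park" : S
        [3,5] (S/N)\N   <
          [3,4] "idea" : N
          [4,5] "that" : ((S/N)\N)\N
      [5,6] "chased" : N
    [6,7] "from" : (S\(PP/NP))\S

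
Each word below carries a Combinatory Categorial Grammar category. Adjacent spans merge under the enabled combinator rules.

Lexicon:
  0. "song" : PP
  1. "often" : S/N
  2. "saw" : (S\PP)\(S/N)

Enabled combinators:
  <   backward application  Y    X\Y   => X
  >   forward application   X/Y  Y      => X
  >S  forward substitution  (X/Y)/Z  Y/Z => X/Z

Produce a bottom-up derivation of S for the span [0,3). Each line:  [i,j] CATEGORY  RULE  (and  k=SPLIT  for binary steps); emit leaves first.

[0,3] S   <
  [0,1] "song" : PP
  [1,3] S\PP   <
    [1,2] "often" : S/N
    [2,3] "saw" : (S\PP)\(S/N)

[0,1] PP  lex  "song"
[1,2] S/N  lex  "often"
[2,3] (S\PP)\(S/N)  lex  "saw"
[1,3] S\PP  <  k=2
[0,3] S  <  k=1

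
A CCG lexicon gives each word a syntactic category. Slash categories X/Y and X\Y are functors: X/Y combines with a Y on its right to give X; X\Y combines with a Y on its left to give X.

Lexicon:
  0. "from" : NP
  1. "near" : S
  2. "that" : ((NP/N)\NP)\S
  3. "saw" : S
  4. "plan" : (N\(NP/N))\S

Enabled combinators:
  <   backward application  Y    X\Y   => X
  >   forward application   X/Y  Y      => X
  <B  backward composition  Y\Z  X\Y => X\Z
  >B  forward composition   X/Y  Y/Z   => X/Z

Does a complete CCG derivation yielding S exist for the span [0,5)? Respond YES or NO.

NP S ((NP/N)\NP)\S S (N\(NP/N))\S
CKY chart[0,5] = {N}; S ∉ chart

NO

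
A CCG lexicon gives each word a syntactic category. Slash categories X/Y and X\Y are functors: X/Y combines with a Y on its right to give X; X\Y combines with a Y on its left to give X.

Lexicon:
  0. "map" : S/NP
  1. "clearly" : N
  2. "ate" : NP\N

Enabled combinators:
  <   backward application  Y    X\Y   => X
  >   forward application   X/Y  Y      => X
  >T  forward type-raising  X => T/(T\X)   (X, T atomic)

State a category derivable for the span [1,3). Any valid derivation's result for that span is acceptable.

NP

[0,3] S   >
  [0,1] "map" : S/NP
  [1,3] NP   >
    [1,2] NP/(NP\N)   >T
      [1,2] "clearly" : N
    [2,3] "ate" : NP\N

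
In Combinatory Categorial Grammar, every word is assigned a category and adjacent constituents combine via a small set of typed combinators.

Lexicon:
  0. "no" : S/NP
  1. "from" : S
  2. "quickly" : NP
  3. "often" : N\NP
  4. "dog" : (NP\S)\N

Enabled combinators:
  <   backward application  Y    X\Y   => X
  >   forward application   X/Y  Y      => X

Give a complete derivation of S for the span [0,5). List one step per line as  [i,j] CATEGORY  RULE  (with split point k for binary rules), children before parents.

[0,5] S   >
  [0,1] "no" : S/NP
  [1,5] NP   <
    [1,2] "from" : S
    [2,5] NP\S   <
      [2,4] N   <
        [2,3] "quickly" : NP
        [3,4] "often" : N\NP
      [4,5] "dog" : (NP\S)\N

[0,1] S/NP  lex  "no"
[1,2] S  lex  "from"
[2,3] NP  lex  "quickly"
[3,4] N\NP  lex  "often"
[2,4] N  <  k=3
[4,5] (NP\S)\N  lex  "dog"
[2,5] NP\S  <  k=4
[1,5] NP  <  k=2
[0,5] S  >  k=1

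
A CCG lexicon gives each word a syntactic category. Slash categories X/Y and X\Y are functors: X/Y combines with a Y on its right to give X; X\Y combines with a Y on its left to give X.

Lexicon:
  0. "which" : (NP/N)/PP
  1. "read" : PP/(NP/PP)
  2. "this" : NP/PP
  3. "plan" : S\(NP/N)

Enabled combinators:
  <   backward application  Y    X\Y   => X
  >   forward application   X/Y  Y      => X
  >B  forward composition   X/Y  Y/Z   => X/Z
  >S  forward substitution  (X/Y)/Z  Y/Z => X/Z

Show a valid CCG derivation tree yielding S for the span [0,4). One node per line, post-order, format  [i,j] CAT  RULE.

[0,4] S   <
  [0,3] NP/N   >
    [0,1] "which" : (NP/N)/PP
    [1,3] PP   >
      [1,2] "read" : PP/(NP/PP)
      [2,3] "this" : NP/PP
  [3,4] "plan" : S\(NP/N)

[0,1] (NP/N)/PP  lex  "which"
[1,2] PP/(NP/PP)  lex  "read"
[2,3] NP/PP  lex  "this"
[1,3] PP  >  k=2
[0,3] NP/N  >  k=1
[3,4] S\(NP/N)  lex  "plan"
[0,4] S  <  k=3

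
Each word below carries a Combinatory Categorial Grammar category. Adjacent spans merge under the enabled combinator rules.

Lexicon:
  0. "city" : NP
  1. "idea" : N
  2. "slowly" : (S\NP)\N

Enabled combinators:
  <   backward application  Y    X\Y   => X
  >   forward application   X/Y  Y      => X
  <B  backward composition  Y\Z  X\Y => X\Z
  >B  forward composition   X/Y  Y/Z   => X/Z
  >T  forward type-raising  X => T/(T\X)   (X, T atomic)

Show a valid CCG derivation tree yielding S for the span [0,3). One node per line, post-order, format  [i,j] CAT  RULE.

[0,1] NP  lex  "city"
[0,1] S/(S\NP)  >T
[1,2] N  lex  "idea"
[2,3] (S\NP)\N  lex  "slowly"
[1,3] S\NP  <  k=2
[0,3] S  >  k=1

[0,3] S   >
  [0,1] S/(S\NP)   >T
    [0,1] "city" : NP
  [1,3] S\NP   <
    [1,2] "idea" : N
    [2,3] "slowly" : (S\NP)\N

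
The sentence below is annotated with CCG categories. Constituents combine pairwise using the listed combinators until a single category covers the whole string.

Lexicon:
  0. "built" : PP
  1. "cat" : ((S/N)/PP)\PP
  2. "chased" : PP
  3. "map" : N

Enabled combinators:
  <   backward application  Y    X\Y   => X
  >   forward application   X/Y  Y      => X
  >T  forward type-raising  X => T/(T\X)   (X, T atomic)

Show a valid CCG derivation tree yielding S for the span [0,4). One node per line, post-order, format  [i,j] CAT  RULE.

[0,1] PP  lex  "built"
[1,2] ((S/N)/PP)\PP  lex  "cat"
[0,2] (S/N)/PP  <  k=1
[2,3] PP  lex  "chased"
[0,3] S/N  >  k=2
[3,4] N  lex  "map"
[0,4] S  >  k=3

[0,4] S   >
  [0,3] S/N   >
    [0,2] (S/N)/PP   <
      [0,1] "built" : PP
      [1,2] "cat" : ((S/N)/PP)\PP
    [2,3] "chased" : PP
  [3,4] "map" : N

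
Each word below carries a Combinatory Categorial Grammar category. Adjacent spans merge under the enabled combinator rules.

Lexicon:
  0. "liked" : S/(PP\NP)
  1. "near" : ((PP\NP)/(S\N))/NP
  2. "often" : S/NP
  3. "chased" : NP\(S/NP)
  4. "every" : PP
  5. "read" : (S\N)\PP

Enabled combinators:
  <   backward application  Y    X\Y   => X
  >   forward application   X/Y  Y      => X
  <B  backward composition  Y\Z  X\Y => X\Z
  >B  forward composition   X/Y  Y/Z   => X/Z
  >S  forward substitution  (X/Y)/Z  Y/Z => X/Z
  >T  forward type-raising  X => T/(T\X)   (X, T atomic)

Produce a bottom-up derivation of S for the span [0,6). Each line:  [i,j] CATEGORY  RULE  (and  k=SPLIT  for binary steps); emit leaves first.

[0,6] S   >
  [0,1] "liked" : S/(PP\NP)
  [1,6] PP\NP   >
    [1,4] (PP\NP)/(S\N)   >
      [1,2] "near" : ((PP\NP)/(S\N))/NP
      [2,4] NP   <
        [2,3] "often" : S/NP
        [3,4] "chased" : NP\(S/NP)
    [4,6] S\N   <
      [4,5] "every" : PP
      [5,6] "read" : (S\N)\PP

[0,1] S/(PP\NP)  lex  "liked"
[1,2] ((PP\NP)/(S\N))/NP  lex  "near"
[2,3] S/NP  lex  "often"
[3,4] NP\(S/NP)  lex  "chased"
[2,4] NP  <  k=3
[1,4] (PP\NP)/(S\N)  >  k=2
[4,5] PP  lex  "every"
[5,6] (S\N)\PP  lex  "read"
[4,6] S\N  <  k=5
[1,6] PP\NP  >  k=4
[0,6] S  >  k=1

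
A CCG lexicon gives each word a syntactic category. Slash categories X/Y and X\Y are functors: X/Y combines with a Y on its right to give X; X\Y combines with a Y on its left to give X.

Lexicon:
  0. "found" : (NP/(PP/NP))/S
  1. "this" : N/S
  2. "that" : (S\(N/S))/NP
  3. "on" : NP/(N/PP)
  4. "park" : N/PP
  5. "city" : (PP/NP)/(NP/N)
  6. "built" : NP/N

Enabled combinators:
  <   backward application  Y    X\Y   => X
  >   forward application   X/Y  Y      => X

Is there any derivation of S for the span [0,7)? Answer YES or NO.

(NP/(PP/NP))/S N/S (S\(N/S))/NP NP/(N/PP) N/PP (PP/NP)/(NP/N) NP/N
CKY chart[0,7] = {NP}; S ∉ chart

NO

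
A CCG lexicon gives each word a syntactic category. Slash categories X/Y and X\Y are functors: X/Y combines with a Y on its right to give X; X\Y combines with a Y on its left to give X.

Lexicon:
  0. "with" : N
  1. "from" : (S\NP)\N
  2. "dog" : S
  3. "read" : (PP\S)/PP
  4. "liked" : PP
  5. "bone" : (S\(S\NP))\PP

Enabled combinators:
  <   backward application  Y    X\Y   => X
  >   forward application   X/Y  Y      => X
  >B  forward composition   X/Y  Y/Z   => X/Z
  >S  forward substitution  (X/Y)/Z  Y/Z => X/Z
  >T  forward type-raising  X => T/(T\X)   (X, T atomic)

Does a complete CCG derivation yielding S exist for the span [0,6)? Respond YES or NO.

[0,6] S   <
  [0,2] S\NP   <
    [0,1] "with" : N
    [1,2] "from" : (S\NP)\N
  [2,6] S\(S\NP)   <
    [2,5] PP   <
      [2,3] "dog" : S
      [3,5] PP\S   >
        [3,4] "read" : (PP\S)/PP
        [4,5] "liked" : PP
    [5,6] "bone" : (S\(S\NP))\PP

YES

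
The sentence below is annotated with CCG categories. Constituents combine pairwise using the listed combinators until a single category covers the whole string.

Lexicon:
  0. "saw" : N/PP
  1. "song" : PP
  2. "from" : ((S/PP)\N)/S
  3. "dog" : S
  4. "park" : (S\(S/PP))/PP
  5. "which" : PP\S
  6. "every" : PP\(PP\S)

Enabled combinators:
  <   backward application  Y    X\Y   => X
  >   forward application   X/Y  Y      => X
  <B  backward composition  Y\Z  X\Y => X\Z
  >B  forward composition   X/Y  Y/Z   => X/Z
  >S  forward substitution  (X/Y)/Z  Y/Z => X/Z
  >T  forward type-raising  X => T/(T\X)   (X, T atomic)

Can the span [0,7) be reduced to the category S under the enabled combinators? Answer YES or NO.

YES

[0,7] S   <
  [0,4] S/PP   <
    [0,2] N   >
      [0,1] "saw" : N/PP
      [1,2] "song" : PP
    [2,4] (S/PP)\N   >
      [2,3] "from" : ((S/PP)\N)/S
      [3,4] "dog" : S
  [4,7] S\(S/PP)   >
    [4,5] "park" : (S\(S/PP))/PP
    [5,7] PP   <
      [5,6] "which" : PP\S
      [6,7] "every" : PP\(PP\S)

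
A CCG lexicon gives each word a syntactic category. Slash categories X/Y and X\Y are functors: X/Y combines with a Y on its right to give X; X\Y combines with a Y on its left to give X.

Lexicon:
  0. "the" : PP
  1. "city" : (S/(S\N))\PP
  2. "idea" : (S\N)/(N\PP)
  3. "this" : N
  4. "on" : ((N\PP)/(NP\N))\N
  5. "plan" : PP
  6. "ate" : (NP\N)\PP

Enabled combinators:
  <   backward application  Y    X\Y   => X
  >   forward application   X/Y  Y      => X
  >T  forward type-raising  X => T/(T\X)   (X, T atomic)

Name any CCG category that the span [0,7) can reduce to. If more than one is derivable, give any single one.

S

[0,7] S   >
  [0,2] S/(S\N)   <
    [0,1] "the" : PP
    [1,2] "city" : (S/(S\N))\PP
  [2,7] S\N   >
    [2,3] "idea" : (S\N)/(N\PP)
    [3,7] N\PP   >
      [3,5] (N\PP)/(NP\N)   <
        [3,4] "this" : N
        [4,5] "on" : ((N\PP)/(NP\N))\N
      [5,7] NP\N   <
        [5,6] "plan" : PP
        [6,7] "ate" : (NP\N)\PP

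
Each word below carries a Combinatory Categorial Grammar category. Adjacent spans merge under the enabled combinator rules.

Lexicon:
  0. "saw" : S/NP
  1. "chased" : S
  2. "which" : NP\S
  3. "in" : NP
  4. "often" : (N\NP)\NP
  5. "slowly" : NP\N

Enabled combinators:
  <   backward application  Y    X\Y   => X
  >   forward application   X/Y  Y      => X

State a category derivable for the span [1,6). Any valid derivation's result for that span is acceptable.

NP

[0,6] S   >
  [0,1] "saw" : S/NP
  [1,6] NP   <
    [1,5] N   <
      [1,3] NP   <
        [1,2] "chased" : S
        [2,3] "which" : NP\S
      [3,5] N\NP   <
        [3,4] "in" : NP
        [4,5] "often" : (N\NP)\NP
    [5,6] "slowly" : NP\N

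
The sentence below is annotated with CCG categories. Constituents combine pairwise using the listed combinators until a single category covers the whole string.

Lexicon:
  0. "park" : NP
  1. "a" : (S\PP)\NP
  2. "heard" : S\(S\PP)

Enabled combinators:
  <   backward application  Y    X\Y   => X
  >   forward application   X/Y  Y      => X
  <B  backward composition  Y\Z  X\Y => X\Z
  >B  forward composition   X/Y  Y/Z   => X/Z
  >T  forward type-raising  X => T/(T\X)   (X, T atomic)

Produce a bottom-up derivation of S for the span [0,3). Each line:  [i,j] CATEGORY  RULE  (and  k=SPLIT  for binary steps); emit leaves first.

[0,3] S   <
  [0,2] S\PP   <
    [0,1] "park" : NP
    [1,2] "a" : (S\PP)\NP
  [2,3] "heard" : S\(S\PP)

[0,1] NP  lex  "park"
[1,2] (S\PP)\NP  lex  "a"
[0,2] S\PP  <  k=1
[2,3] S\(S\PP)  lex  "heard"
[0,3] S  <  k=2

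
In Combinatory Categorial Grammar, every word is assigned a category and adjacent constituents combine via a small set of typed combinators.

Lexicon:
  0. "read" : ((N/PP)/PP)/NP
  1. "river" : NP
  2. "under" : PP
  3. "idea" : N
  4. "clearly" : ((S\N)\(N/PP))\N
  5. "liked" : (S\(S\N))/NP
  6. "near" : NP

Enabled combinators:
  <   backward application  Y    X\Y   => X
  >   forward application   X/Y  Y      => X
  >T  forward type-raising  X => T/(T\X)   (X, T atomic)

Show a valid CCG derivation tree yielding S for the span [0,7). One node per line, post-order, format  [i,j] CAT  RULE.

[0,7] S   <
  [0,5] S\N   <
    [0,3] N/PP   >
      [0,2] (N/PP)/PP   >
        [0,1] "read" : ((N/PP)/PP)/NP
        [1,2] "river" : NP
      [2,3] "under" : PP
    [3,5] (S\N)\(N/PP)   <
      [3,4] "idea" : N
      [4,5] "clearly" : ((S\N)\(N/PP))\N
  [5,7] S\(S\N)   >
    [5,6] "liked" : (S\(S\N))/NP
    [6,7] "near" : NP

[0,1] ((N/PP)/PP)/NP  lex  "read"
[1,2] NP  lex  "river"
[0,2] (N/PP)/PP  >  k=1
[2,3] PP  lex  "under"
[0,3] N/PP  >  k=2
[3,4] N  lex  "idea"
[4,5] ((S\N)\(N/PP))\N  lex  "clearly"
[3,5] (S\N)\(N/PP)  <  k=4
[0,5] S\N  <  k=3
[5,6] (S\(S\N))/NP  lex  "liked"
[6,7] NP  lex  "near"
[5,7] S\(S\N)  >  k=6
[0,7] S  <  k=5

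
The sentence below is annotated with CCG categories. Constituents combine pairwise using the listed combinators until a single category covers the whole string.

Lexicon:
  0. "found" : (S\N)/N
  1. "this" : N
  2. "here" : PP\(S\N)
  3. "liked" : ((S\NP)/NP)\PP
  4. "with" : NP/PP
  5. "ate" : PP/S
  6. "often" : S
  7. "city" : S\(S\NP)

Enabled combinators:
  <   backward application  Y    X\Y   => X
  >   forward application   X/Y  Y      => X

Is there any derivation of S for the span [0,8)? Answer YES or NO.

[0,8] S   <
  [0,7] S\NP   >
    [0,4] (S\NP)/NP   <
      [0,3] PP   <
        [0,2] S\N   >
          [0,1] "found" : (S\N)/N
          [1,2] "this" : N
        [2,3] "here" : PP\(S\N)
      [3,4] "liked" : ((S\NP)/NP)\PP
    [4,7] NP   >
      [4,5] "with" : NP/PP
      [5,7] PP   >
        [5,6] "ate" : PP/S
        [6,7] "often" : S
  [7,8] "city" : S\(S\NP)

YES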